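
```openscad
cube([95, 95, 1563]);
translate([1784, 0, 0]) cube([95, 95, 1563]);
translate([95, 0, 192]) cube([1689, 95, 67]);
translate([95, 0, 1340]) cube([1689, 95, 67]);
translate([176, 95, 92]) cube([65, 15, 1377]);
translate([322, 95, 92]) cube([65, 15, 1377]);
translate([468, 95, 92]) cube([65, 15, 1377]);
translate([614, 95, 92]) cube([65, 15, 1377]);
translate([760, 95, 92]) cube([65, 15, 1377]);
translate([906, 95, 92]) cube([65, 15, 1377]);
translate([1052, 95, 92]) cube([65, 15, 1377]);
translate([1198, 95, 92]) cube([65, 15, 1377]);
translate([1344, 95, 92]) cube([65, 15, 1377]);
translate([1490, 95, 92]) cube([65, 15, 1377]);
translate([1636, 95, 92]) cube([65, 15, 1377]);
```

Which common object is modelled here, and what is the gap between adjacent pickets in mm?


A fence section. The picket gap is 81 mm.

Two posts, two rails, 11 pickets — a fence section. Span 1689 mm holds 11 pickets of 65 mm with 12 equal gaps: ⌊(1689 − 11·65) / 12⌋ = 81 mm.


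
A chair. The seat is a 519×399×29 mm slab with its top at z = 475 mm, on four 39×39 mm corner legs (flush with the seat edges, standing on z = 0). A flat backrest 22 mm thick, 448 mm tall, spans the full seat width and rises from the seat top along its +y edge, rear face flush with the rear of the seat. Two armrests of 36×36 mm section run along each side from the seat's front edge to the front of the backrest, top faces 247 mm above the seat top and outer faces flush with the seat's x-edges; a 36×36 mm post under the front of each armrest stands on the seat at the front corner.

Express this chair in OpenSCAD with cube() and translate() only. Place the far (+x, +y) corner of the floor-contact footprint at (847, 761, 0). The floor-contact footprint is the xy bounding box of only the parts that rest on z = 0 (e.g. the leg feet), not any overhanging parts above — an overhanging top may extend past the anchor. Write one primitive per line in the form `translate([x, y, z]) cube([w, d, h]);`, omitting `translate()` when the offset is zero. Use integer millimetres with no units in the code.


// leg_h = 475 - 29 = 446
// arm post h = 247 - 36 = 211
translate([328, 362, 446]) cube([519, 399, 29]);
translate([328, 362, 0]) cube([39, 39, 446]);
translate([808, 362, 0]) cube([39, 39, 446]);
translate([328, 722, 0]) cube([39, 39, 446]);
translate([808, 722, 0]) cube([39, 39, 446]);
translate([328, 739, 475]) cube([519, 22, 448]);
translate([328, 362, 686]) cube([36, 377, 36]);
translate([811, 362, 686]) cube([36, 377, 36]);
translate([328, 362, 475]) cube([36, 36, 211]);
translate([811, 362, 475]) cube([36, 36, 211]);


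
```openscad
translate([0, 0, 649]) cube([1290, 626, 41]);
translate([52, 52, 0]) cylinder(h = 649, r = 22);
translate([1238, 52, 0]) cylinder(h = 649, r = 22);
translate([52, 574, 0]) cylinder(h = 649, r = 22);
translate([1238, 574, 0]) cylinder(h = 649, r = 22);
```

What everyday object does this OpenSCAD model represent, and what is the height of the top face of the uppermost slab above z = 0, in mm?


A table. The table height is 690 mm.

A 1290×626×41 slab sits at z = 649 on four Ø44 mm round legs — a table. The top surface is at 649 + 41 = 690 mm.


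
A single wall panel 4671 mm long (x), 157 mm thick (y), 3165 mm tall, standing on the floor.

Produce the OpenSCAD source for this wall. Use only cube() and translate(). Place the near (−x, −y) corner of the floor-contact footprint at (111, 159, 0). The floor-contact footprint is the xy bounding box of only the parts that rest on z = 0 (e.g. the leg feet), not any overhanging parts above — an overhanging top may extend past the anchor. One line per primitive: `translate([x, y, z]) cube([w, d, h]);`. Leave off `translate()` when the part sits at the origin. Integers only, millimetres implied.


translate([111, 159, 0]) cube([4671, 157, 3165]);


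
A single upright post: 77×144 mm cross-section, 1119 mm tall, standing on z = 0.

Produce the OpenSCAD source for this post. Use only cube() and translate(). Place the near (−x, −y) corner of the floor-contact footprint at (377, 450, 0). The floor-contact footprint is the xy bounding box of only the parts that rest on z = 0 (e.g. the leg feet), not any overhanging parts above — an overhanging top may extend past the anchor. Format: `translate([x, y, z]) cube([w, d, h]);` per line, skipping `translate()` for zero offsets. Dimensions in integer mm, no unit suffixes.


translate([377, 450, 0]) cube([77, 144, 1119]);


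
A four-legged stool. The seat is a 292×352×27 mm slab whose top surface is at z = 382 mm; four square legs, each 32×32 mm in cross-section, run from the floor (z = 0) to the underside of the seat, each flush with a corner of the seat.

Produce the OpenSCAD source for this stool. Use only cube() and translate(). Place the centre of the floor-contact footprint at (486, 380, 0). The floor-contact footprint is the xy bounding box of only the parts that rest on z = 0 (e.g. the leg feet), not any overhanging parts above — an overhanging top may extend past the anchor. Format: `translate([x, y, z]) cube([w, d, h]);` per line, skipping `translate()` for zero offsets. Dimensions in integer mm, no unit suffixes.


// leg_h = 382 - 27 = 355
translate([340, 204, 355]) cube([292, 352, 27]);
translate([340, 204, 0]) cube([32, 32, 355]);
translate([600, 204, 0]) cube([32, 32, 355]);
translate([340, 524, 0]) cube([32, 32, 355]);
translate([600, 524, 0]) cube([32, 32, 355]);


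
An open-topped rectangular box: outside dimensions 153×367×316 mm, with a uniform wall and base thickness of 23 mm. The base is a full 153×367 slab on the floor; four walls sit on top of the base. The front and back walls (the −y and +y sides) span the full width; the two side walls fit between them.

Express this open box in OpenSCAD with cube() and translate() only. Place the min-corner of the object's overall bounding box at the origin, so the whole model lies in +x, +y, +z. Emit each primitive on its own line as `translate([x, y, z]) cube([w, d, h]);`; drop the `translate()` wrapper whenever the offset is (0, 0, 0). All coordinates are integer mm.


cube([153, 367, 23]);
translate([0, 0, 23]) cube([153, 23, 293]);
translate([0, 344, 23]) cube([153, 23, 293]);
translate([0, 23, 23]) cube([23, 321, 293]);
translate([130, 23, 23]) cube([23, 321, 293]);


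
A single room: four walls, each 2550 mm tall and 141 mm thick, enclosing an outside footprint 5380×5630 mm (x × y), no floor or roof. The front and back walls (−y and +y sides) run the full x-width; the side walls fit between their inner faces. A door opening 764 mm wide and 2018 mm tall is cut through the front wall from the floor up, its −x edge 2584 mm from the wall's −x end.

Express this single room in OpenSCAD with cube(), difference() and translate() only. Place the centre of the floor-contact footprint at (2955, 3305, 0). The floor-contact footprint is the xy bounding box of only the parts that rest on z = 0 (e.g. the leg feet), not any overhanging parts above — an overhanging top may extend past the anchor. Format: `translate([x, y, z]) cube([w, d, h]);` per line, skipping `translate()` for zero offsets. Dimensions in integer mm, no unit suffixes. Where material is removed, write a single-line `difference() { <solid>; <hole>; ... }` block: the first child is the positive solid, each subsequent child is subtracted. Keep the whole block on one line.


difference() { translate([265, 490, 0]) cube([5380, 141, 2550]); translate([2849, 490, 0]) cube([764, 141, 2018]); }
translate([265, 5979, 0]) cube([5380, 141, 2550]);
translate([265, 631, 0]) cube([141, 5348, 2550]);
translate([5504, 631, 0]) cube([141, 5348, 2550]);


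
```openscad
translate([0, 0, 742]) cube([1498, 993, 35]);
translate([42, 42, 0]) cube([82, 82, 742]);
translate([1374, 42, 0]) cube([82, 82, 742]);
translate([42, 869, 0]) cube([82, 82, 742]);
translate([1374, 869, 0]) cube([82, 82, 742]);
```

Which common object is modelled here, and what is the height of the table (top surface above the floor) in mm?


A table. The table height is 777 mm.

A 1498×993×35 slab sits at z = 742 on four 82 mm square posts — a table. The top surface is at 742 + 35 = 777 mm.


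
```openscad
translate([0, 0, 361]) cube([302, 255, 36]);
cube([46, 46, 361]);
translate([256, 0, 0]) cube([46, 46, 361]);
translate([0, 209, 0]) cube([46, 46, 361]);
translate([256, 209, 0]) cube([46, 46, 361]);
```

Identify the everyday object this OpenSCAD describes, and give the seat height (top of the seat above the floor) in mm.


A stool. The seat height is 397 mm.

A 302×255×36 slab at z = 361 on four corner posts — a stool. The seat top is 361 + 36 = 397 mm.


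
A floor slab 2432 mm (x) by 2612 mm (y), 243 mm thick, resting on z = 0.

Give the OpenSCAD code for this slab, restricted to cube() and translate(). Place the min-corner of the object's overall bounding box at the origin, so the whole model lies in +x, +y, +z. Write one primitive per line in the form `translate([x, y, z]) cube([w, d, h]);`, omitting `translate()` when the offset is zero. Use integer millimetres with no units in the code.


cube([2432, 2612, 243]);


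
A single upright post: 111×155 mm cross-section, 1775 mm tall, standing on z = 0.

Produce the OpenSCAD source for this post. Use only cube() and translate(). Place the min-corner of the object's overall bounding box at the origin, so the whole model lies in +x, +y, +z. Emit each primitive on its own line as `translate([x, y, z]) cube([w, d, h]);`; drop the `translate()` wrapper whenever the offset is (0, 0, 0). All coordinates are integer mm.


cube([111, 155, 1775]);


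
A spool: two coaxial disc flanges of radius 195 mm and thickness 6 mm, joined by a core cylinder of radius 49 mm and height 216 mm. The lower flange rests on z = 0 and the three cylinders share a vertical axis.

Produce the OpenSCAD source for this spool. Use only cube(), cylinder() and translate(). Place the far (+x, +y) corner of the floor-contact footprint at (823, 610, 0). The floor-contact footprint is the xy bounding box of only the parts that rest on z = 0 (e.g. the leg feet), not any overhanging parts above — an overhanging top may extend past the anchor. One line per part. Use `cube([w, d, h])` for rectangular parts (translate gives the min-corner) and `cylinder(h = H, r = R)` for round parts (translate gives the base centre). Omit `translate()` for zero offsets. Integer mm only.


translate([628, 415, 0]) cylinder(h = 6, r = 195);
translate([628, 415, 6]) cylinder(h = 216, r = 49);
translate([628, 415, 222]) cylinder(h = 6, r = 195);


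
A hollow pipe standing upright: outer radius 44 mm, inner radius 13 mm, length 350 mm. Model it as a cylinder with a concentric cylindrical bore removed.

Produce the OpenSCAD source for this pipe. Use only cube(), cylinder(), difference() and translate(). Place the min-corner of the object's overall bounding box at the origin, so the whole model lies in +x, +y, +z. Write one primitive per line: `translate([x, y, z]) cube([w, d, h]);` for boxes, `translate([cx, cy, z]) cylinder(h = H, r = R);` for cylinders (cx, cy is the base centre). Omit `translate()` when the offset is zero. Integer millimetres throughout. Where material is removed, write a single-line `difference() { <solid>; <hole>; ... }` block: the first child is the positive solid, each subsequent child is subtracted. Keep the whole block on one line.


difference() { translate([44, 44, 0]) cylinder(h = 350, r = 44); translate([44, 44, 0]) cylinder(h = 350, r = 13); }


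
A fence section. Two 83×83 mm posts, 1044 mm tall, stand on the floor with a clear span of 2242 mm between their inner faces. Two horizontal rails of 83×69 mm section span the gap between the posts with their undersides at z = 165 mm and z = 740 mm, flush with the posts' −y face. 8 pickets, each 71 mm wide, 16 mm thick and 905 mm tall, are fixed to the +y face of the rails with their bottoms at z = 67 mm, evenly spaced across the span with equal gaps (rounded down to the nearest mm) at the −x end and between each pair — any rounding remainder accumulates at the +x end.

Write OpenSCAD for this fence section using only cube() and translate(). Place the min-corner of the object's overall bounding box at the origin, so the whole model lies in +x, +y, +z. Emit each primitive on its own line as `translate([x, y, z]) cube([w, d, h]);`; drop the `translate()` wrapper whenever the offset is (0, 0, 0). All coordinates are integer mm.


cube([83, 83, 1044]);
translate([2325, 0, 0]) cube([83, 83, 1044]);
translate([83, 0, 165]) cube([2242, 83, 69]);
translate([83, 0, 740]) cube([2242, 83, 69]);
translate([269, 83, 67]) cube([71, 16, 905]);
translate([526, 83, 67]) cube([71, 16, 905]);
translate([783, 83, 67]) cube([71, 16, 905]);
translate([1040, 83, 67]) cube([71, 16, 905]);
translate([1297, 83, 67]) cube([71, 16, 905]);
translate([1554, 83, 67]) cube([71, 16, 905]);
translate([1811, 83, 67]) cube([71, 16, 905]);
translate([2068, 83, 67]) cube([71, 16, 905]);


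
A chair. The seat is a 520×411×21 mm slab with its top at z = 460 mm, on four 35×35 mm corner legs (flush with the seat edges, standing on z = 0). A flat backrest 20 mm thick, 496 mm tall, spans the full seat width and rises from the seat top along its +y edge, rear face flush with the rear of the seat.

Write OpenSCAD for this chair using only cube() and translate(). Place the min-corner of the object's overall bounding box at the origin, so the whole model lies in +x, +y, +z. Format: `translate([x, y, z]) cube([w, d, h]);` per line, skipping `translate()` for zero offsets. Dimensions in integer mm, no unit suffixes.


// leg_h = 460 - 21 = 439
translate([0, 0, 439]) cube([520, 411, 21]);
cube([35, 35, 439]);
translate([485, 0, 0]) cube([35, 35, 439]);
translate([0, 376, 0]) cube([35, 35, 439]);
translate([485, 376, 0]) cube([35, 35, 439]);
translate([0, 391, 460]) cube([520, 20, 496]);


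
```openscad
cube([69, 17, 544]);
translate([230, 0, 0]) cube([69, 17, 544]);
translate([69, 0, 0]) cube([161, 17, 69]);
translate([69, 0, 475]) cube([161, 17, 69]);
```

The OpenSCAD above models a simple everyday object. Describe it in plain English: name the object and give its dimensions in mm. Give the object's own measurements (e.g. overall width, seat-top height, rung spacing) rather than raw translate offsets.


A rectangular picture frame lying in the x–z plane (depth along y). The opening is 161 mm wide (x) by 406 mm tall (z), surrounded by a border 69 mm wide on all four sides. The frame is 17 mm deep and is made of two full-height vertical stiles with two horizontal rails fitted between them.


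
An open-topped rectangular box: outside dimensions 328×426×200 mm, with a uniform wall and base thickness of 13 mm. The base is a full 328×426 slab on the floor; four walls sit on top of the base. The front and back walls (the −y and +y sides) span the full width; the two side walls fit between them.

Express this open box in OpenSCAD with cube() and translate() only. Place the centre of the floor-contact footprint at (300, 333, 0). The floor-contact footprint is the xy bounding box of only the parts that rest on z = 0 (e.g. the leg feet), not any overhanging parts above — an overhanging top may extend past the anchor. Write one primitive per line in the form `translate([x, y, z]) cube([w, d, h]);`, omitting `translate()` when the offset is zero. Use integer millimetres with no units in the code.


translate([136, 120, 0]) cube([328, 426, 13]);
translate([136, 120, 13]) cube([328, 13, 187]);
translate([136, 533, 13]) cube([328, 13, 187]);
translate([136, 133, 13]) cube([13, 400, 187]);
translate([451, 133, 13]) cube([13, 400, 187]);


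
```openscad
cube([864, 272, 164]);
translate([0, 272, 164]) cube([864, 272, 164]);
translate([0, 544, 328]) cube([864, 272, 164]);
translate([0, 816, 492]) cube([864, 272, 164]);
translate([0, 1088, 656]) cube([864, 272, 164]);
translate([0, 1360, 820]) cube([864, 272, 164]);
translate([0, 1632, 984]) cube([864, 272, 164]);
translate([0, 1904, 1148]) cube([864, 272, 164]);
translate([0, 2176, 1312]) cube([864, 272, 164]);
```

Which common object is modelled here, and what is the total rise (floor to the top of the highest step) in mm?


A staircase. The total rise is 1476 mm.

9 identical blocks, each offset up and back from the previous — a staircase. Each step is 164 mm tall and there are 9 of them, so the total rise is 9 × 164 = 1476 mm.


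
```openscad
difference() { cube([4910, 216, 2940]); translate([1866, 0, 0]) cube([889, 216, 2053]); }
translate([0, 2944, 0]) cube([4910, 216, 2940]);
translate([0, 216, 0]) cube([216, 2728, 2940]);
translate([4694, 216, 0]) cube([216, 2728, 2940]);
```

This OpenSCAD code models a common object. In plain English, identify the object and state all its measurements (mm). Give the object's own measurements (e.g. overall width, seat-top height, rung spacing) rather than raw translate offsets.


A single room: four walls, each 2940 mm tall and 216 mm thick, enclosing an outside footprint 4910×3160 mm (x × y), no floor or roof. The front and back walls (−y and +y sides) run the full x-width; the side walls fit between their inner faces. A door opening 889 mm wide and 2053 mm tall is cut through the front wall from the floor up, its −x edge 1866 mm from the wall's −x end.


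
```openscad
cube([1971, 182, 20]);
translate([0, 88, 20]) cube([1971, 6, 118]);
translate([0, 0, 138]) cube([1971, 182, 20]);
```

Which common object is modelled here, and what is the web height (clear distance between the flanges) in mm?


An I-beam. The web height is 118 mm.

Two wide flanges with a thin centred web — an I-beam. Overall 158 mm minus two 20 mm flanges gives a web of 158 − 2·20 = 118 mm.


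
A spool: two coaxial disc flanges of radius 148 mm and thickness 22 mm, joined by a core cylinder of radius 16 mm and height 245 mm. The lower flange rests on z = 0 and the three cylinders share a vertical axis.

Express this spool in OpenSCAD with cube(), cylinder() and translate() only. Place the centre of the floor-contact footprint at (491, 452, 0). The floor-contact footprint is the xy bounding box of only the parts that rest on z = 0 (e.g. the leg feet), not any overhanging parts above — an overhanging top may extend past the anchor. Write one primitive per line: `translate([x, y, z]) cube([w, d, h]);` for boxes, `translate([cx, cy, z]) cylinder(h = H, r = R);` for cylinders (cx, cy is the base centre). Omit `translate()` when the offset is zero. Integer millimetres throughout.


translate([491, 452, 0]) cylinder(h = 22, r = 148);
translate([491, 452, 22]) cylinder(h = 245, r = 16);
translate([491, 452, 267]) cylinder(h = 22, r = 148);


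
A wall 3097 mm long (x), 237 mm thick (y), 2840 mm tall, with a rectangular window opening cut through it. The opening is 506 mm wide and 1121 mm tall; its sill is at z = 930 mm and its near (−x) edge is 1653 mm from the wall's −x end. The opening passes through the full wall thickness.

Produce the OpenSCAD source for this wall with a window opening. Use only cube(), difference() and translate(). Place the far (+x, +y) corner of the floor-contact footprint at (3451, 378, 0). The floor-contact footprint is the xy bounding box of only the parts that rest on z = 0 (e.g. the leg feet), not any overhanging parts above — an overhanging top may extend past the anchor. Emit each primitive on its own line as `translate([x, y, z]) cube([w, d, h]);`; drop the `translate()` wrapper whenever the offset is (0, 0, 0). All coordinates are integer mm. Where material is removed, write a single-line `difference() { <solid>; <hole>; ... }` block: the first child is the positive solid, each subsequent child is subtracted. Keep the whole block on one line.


difference() { translate([354, 141, 0]) cube([3097, 237, 2840]); translate([2007, 141, 930]) cube([506, 237, 1121]); }


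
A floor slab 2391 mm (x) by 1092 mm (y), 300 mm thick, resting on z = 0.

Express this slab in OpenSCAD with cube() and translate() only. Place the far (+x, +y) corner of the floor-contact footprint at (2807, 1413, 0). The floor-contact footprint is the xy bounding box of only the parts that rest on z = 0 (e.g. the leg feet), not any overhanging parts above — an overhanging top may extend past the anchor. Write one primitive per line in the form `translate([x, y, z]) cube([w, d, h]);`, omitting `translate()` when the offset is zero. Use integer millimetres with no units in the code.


translate([416, 321, 0]) cube([2391, 1092, 300]);


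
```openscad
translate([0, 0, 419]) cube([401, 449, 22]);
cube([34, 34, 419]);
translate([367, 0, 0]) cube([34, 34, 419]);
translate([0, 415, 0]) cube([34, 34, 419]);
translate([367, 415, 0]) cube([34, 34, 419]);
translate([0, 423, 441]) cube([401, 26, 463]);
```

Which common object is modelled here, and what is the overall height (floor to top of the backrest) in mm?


A chair. The overall height is 904 mm.

A slab on four corner posts with a tall panel at the back — a chair. The seat slab sits at z = 419 with thickness 22, and the 463 mm backrest starts at the seat top, so the overall height is 419 + 22 + 463 = 904 mm.


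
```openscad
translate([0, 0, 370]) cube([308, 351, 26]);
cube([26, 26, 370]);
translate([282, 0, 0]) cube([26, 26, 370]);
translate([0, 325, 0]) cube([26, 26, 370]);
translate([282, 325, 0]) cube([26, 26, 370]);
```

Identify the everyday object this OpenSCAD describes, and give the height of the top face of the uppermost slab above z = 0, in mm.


A stool. The seat height is 396 mm.

A 308×351×26 slab at z = 370 on four corner posts — a stool. The seat top is 370 + 26 = 396 mm.


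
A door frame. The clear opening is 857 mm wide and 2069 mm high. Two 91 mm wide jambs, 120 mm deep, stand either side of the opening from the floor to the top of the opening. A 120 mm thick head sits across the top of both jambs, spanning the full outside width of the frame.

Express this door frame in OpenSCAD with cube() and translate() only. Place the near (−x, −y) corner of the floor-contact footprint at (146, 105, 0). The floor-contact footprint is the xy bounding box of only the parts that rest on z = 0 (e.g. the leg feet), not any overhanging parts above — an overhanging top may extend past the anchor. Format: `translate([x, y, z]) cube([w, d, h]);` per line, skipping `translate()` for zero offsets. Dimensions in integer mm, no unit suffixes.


translate([146, 105, 0]) cube([91, 120, 2069]);
translate([1094, 105, 0]) cube([91, 120, 2069]);
translate([146, 105, 2069]) cube([1039, 120, 120]);


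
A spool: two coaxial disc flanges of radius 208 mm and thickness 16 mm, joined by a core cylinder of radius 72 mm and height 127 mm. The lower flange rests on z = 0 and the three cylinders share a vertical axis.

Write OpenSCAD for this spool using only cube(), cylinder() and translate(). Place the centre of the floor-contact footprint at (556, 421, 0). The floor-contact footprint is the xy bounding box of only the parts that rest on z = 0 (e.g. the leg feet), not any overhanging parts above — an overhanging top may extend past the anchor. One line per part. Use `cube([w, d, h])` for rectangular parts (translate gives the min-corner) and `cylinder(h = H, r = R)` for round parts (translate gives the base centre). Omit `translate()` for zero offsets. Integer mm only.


translate([556, 421, 0]) cylinder(h = 16, r = 208);
translate([556, 421, 16]) cylinder(h = 127, r = 72);
translate([556, 421, 143]) cylinder(h = 16, r = 208);


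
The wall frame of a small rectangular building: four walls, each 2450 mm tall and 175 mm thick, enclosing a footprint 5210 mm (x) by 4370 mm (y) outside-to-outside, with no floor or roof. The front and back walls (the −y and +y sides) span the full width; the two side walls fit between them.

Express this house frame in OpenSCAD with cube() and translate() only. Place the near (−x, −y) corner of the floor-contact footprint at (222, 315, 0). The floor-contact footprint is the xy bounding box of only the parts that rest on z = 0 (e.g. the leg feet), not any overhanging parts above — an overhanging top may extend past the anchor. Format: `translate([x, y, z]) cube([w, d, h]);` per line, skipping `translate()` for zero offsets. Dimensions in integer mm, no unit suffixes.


translate([222, 315, 0]) cube([5210, 175, 2450]);
translate([222, 4510, 0]) cube([5210, 175, 2450]);
translate([222, 490, 0]) cube([175, 4020, 2450]);
translate([5257, 490, 0]) cube([175, 4020, 2450]);


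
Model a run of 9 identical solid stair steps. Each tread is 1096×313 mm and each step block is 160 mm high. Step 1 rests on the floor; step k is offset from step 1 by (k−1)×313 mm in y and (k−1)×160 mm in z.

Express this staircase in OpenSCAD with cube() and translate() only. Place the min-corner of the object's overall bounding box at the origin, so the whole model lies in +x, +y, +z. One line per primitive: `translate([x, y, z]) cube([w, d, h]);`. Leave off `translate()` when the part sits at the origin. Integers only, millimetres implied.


cube([1096, 313, 160]);
translate([0, 313, 160]) cube([1096, 313, 160]);
translate([0, 626, 320]) cube([1096, 313, 160]);
translate([0, 939, 480]) cube([1096, 313, 160]);
translate([0, 1252, 640]) cube([1096, 313, 160]);
translate([0, 1565, 800]) cube([1096, 313, 160]);
translate([0, 1878, 960]) cube([1096, 313, 160]);
translate([0, 2191, 1120]) cube([1096, 313, 160]);
translate([0, 2504, 1280]) cube([1096, 313, 160]);


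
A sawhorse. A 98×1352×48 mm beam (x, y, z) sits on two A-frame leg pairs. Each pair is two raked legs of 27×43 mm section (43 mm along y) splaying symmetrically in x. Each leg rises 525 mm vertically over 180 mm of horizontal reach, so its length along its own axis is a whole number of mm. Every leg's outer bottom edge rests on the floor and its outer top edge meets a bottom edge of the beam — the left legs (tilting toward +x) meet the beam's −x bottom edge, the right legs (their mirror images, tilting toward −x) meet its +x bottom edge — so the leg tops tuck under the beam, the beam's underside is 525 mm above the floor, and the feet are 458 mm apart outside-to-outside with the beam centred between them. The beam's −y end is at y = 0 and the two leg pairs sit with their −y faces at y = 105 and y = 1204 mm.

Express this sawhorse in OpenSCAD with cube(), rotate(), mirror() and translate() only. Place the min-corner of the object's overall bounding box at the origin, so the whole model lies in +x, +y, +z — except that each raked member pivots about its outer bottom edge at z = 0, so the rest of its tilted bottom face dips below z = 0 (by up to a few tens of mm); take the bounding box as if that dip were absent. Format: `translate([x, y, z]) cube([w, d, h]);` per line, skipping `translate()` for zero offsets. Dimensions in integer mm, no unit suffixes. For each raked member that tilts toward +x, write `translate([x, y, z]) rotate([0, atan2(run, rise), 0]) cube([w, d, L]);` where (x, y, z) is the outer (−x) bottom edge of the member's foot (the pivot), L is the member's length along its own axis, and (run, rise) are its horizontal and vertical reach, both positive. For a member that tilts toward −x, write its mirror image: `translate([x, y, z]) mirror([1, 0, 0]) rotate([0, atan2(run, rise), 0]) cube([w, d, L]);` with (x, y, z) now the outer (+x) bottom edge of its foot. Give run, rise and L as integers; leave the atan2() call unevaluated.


translate([180, 0, 525]) cube([98, 1352, 48]);
translate([0, 105, 0]) rotate([0, atan2(180, 525), 0]) cube([27, 43, 555]);
translate([458, 105, 0]) mirror([1, 0, 0]) rotate([0, atan2(180, 525), 0]) cube([27, 43, 555]);
translate([0, 1204, 0]) rotate([0, atan2(180, 525), 0]) cube([27, 43, 555]);
translate([458, 1204, 0]) mirror([1, 0, 0]) rotate([0, atan2(180, 525), 0]) cube([27, 43, 555]);


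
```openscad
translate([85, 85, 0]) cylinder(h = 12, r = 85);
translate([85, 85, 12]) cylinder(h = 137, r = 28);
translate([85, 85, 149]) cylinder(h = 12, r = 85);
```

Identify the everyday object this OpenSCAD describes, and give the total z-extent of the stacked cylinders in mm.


A spool. The overall height is 161 mm.

Three coaxial cylinders, large–small–large — a spool. Two 12 mm flanges and a 137 mm core give 12 + 137 + 12 = 161 mm.


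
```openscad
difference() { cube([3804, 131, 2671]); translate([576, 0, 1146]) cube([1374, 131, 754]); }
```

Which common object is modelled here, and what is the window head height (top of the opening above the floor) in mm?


A wall with a window opening. The window head height is 1900 mm.

A wall with a rectangular opening subtracted — a window. Sill at z = 1146, opening 754 mm tall, so the head is at 1146 + 754 = 1900 mm.


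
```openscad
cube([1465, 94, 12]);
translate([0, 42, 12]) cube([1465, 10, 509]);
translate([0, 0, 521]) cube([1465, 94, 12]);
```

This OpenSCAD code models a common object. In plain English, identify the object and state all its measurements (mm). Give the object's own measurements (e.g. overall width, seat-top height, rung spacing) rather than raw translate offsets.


An I-beam lying along x, 1465 mm long. Overall section height 533 mm. Two flanges 94 mm wide (y) and 12 mm thick, one on the floor and one at the top; a web 10 mm thick runs between them, centred on the flange width.


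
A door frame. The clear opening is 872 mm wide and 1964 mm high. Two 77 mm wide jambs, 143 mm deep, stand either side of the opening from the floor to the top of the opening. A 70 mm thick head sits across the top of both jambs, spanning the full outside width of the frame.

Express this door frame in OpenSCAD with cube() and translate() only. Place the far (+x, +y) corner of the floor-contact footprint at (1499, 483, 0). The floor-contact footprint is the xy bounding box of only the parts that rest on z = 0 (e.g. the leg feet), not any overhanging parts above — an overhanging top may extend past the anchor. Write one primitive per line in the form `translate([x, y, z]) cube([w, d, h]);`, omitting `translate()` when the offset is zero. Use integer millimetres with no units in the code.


translate([473, 340, 0]) cube([77, 143, 1964]);
translate([1422, 340, 0]) cube([77, 143, 1964]);
translate([473, 340, 1964]) cube([1026, 143, 70]);


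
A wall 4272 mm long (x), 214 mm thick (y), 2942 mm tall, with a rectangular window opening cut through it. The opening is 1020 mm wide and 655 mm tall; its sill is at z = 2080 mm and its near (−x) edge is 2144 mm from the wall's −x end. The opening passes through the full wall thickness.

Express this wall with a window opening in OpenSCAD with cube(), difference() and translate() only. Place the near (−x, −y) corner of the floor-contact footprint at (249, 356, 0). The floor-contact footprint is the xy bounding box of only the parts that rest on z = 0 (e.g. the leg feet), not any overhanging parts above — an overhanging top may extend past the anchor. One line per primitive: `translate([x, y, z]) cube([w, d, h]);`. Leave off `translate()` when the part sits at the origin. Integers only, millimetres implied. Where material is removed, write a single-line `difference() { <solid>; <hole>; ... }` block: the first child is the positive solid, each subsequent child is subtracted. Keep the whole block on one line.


difference() { translate([249, 356, 0]) cube([4272, 214, 2942]); translate([2393, 356, 2080]) cube([1020, 214, 655]); }


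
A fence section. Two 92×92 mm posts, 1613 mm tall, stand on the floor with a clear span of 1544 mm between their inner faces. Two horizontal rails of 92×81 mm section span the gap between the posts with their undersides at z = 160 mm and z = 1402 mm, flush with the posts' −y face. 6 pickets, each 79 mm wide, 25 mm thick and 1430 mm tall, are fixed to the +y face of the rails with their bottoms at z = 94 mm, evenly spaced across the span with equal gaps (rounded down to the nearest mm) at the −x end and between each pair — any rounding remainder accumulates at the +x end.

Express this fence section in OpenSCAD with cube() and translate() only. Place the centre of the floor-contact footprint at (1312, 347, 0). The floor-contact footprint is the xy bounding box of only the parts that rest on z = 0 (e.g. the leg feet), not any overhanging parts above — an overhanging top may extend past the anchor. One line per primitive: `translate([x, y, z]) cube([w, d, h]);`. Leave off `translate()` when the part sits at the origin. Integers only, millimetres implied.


translate([448, 301, 0]) cube([92, 92, 1613]);
translate([2084, 301, 0]) cube([92, 92, 1613]);
translate([540, 301, 160]) cube([1544, 92, 81]);
translate([540, 301, 1402]) cube([1544, 92, 81]);
translate([692, 393, 94]) cube([79, 25, 1430]);
translate([923, 393, 94]) cube([79, 25, 1430]);
translate([1154, 393, 94]) cube([79, 25, 1430]);
translate([1385, 393, 94]) cube([79, 25, 1430]);
translate([1616, 393, 94]) cube([79, 25, 1430]);
translate([1847, 393, 94]) cube([79, 25, 1430]);


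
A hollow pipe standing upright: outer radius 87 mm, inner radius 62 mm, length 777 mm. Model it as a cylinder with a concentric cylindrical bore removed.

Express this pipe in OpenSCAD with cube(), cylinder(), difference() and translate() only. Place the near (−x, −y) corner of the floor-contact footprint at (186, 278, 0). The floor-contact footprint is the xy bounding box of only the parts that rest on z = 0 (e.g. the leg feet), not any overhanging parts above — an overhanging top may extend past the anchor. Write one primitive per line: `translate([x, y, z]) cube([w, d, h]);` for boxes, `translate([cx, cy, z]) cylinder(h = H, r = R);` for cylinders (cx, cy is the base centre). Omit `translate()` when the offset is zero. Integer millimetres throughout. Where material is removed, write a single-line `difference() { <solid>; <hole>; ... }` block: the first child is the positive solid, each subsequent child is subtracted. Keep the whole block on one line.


difference() { translate([273, 365, 0]) cylinder(h = 777, r = 87); translate([273, 365, 0]) cylinder(h = 777, r = 62); }


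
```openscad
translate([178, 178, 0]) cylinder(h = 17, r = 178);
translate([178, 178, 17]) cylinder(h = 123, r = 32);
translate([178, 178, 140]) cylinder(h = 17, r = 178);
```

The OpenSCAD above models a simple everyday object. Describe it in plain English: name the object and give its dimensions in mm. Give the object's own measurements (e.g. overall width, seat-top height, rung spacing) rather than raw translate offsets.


A spool: two coaxial disc flanges of radius 178 mm and thickness 17 mm, joined by a core cylinder of radius 32 mm and height 123 mm. The lower flange rests on z = 0 and the three cylinders share a vertical axis.


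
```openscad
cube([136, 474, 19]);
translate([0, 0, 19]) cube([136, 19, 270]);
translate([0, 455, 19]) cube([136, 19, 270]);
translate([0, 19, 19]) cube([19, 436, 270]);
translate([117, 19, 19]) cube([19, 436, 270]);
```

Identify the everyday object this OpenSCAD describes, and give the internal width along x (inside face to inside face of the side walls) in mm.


An open box. The internal width is 98 mm.

A 136×474 base slab with four walls standing on it — an open box. The base is 136 mm wide and the walls are 19 mm thick, so the internal width is 136 − 2 × 19 = 98 mm.


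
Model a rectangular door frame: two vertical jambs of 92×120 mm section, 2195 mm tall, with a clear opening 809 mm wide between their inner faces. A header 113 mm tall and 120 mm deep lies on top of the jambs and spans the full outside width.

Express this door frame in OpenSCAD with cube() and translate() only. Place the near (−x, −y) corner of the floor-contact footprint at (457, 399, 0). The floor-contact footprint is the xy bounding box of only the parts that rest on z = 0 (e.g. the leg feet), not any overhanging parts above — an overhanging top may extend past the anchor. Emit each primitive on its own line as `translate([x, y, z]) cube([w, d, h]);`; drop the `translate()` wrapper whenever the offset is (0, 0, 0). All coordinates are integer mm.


translate([457, 399, 0]) cube([92, 120, 2195]);
translate([1358, 399, 0]) cube([92, 120, 2195]);
translate([457, 399, 2195]) cube([993, 120, 113]);


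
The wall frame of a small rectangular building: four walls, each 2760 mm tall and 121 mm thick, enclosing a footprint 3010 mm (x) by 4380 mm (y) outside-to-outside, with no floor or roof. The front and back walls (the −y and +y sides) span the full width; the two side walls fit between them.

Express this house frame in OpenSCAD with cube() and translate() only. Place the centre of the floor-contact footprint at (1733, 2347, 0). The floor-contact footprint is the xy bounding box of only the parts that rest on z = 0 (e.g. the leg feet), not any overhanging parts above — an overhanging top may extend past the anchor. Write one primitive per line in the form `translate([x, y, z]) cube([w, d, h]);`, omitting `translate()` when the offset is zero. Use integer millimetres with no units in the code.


translate([228, 157, 0]) cube([3010, 121, 2760]);
translate([228, 4416, 0]) cube([3010, 121, 2760]);
translate([228, 278, 0]) cube([121, 4138, 2760]);
translate([3117, 278, 0]) cube([121, 4138, 2760]);


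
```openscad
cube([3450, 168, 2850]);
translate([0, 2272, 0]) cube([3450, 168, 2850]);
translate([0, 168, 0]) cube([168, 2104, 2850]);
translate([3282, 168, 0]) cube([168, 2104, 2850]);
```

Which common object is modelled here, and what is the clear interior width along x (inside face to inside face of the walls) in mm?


A house (or room) frame. The interior width is 3114 mm.

Four 2850 mm walls enclosing a rectangle with no floor or roof — a room or house frame. Outside width is 3450 mm and wall thickness is 168 mm, so the interior width is 3450 − 2 × 168 = 3114 mm.


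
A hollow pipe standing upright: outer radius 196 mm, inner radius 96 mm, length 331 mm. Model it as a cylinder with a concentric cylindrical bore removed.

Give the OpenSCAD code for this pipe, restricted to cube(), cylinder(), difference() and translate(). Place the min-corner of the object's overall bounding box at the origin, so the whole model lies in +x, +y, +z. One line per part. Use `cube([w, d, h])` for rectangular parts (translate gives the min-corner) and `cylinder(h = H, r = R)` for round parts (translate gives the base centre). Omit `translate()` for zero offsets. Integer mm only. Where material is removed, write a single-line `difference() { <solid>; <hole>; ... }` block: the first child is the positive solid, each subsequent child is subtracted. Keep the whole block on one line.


difference() { translate([196, 196, 0]) cylinder(h = 331, r = 196); translate([196, 196, 0]) cylinder(h = 331, r = 96); }


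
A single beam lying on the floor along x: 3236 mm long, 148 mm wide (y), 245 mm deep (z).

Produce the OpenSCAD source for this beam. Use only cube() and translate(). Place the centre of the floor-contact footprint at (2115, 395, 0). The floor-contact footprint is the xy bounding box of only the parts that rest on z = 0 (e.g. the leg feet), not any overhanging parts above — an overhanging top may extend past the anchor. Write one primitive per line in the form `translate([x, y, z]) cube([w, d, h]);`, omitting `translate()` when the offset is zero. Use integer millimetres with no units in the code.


translate([497, 321, 0]) cube([3236, 148, 245]);


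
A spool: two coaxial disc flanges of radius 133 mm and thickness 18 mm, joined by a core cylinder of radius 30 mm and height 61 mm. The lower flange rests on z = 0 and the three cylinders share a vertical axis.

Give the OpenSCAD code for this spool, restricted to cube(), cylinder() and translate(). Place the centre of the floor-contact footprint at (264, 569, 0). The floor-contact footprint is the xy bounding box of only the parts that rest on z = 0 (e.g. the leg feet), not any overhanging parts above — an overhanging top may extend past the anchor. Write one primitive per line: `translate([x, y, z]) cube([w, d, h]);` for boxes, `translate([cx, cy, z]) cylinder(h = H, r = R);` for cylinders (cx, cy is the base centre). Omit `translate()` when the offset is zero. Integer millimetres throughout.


translate([264, 569, 0]) cylinder(h = 18, r = 133);
translate([264, 569, 18]) cylinder(h = 61, r = 30);
translate([264, 569, 79]) cylinder(h = 18, r = 133);
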